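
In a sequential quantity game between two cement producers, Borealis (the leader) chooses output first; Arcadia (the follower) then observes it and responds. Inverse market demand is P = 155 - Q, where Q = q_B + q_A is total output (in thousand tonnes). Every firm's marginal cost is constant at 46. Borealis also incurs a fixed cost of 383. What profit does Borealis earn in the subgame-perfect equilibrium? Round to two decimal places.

Solve by backward induction. Given q_B, the follower Arcadia maximises π_A = (155 - q_B - q_A)q_A - 46q_A.
Follower FOC: 109 - q_B - 2q_A = 0, so q_A(q_B) = (109 - q_B)/2.
The leader anticipates this reaction. Substituting into P = 155 - Q gives P = 201/2 - (1/2)q_B, so π_B = (201/2 - (1/2)q_B)q_B - 46q_B.
The leader's first-order condition 109/2 - q_B = 0 yields q_B = 109/2.
Then q_A = (109 - 109/2)/2 = 109/4.
Price P = 155 - 327/4 = 293/4.
Borealis's profit: (293/4 - 46)·(109/2) - 383 = 1102.1250.

1102.13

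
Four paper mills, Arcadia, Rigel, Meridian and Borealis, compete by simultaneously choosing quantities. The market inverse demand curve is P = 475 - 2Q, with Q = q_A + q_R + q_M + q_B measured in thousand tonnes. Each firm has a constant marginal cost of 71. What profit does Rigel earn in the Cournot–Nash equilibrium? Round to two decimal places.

3264.32

Each firm earns π_i = (475 - 2Q)q_i - 71q_i.
First-order condition (treating rivals' output as given): 404 - 4q_i - 2·Σ_{j≠i} q_j = 0.
With identical firms every q_j equals q_i, so Σ_{j≠i} q_j = 3q_i and 404 = 10q_i, giving q_i = 202/5.
Price P = 475 - 2·(808/5) = 759/5.
Rigel's profit: (759/5 - 71)·(202/5) = 3264.3200.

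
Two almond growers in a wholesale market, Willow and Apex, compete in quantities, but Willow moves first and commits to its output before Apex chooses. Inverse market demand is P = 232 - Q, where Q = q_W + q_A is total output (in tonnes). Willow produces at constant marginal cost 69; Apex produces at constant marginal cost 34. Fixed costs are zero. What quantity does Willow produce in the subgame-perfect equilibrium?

Solve by backward induction. Given q_W, the follower Apex maximises π_A = (232 - q_W - q_A)q_A - 34q_A.
Follower FOC: 198 - q_W - 2q_A = 0, so q_A(q_W) = (198 - q_W)/2.
Willow substitutes q_A(q_W) into its own profit: π_W = q_W(232 - q_W - (198 - q_W)/2) - 69q_W = (133 - (1/2)q_W)q_W - 69q_W.
The leader's first-order condition 64 - q_W = 0 yields q_W = 64.
Then q_A = (198 - 64)/2 = 67.

64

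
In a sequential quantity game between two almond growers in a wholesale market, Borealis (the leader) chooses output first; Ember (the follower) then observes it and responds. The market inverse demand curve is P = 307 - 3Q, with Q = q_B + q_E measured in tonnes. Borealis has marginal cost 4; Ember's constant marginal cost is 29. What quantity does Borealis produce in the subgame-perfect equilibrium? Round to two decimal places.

Solve by backward induction. Given q_B, the follower Ember maximises π_E = (307 - 3q_B - 3q_E)q_E - 29q_E.
Setting the follower's marginal profit to zero, 278 - 3q_B - 6q_E = 0, i.e. q_E = (278 - 3q_B)/6.
The leader anticipates this reaction. Substituting into P = 307 - 3Q gives P = 168 - (3/2)q_B, so π_B = (168 - (3/2)q_B)q_B - 4q_B.
The leader's first-order condition 164 - 3q_B = 0 yields q_B = 164/3.
Then q_E = (278 - 3·(164/3))/6 = 19.

54.67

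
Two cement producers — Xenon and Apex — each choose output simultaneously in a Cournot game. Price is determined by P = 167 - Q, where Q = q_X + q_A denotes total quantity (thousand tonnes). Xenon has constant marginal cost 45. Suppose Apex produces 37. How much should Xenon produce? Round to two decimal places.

With the rival's output fixed at 37, Xenon's profit is π_X = (167 - 37 - q_X)q_X - (45q_X) = (130 - q_X)q_X - (45q_X).
∂π_X/∂q_X = 85 - 2q_X = 0, so q_X = 85/2.

42.50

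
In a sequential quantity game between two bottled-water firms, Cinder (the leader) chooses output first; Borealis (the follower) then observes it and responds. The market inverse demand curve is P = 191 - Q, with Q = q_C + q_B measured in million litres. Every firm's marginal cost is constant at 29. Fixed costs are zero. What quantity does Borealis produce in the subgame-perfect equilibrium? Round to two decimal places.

40.50

Solve by backward induction. Given q_C, the follower Borealis maximises π_B = (191 - q_C - q_B)q_B - 29q_B.
Setting the follower's marginal profit to zero, 162 - q_C - 2q_B = 0, i.e. q_B = (162 - q_C)/2.
The leader anticipates this reaction. Substituting into P = 191 - Q gives P = 110 - (1/2)q_C, so π_C = (110 - (1/2)q_C)q_C - 29q_C.
The leader's first-order condition 81 - q_C = 0 yields q_C = 81.
Then q_B = (162 - 81)/2 = 81/2.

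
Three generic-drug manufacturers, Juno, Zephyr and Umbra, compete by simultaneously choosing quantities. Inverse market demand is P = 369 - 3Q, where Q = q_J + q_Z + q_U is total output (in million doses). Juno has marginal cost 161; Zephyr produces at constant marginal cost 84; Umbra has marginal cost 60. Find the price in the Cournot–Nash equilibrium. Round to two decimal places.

Juno's profit: π_J = (369 - 3Q)q_J - (161q_J). Setting ∂π_J/∂q_J = 0: 208 - 6q_J - 3(q_Z + q_U) = 0.
Zephyr's profit: π_Z = (369 - 3Q)q_Z - (84q_Z). Setting ∂π_Z/∂q_Z = 0: 285 - 6q_Z - 3(q_J + q_U) = 0.
Umbra's profit: π_U = (369 - 3Q)q_U - (60q_U). Setting ∂π_U/∂q_U = 0: 309 - 6q_U - 3(q_J + q_Z) = 0.
Adding the 3 conditions: 802 − 6Q − 6Q = 0, i.e. Q = 401/6.
Back-substituting: q_J = (208 − 401/2)/3 = 5/2, q_Z = (285 − 401/2)/3 = 169/6, q_U = (309 − 401/2)/3 = 217/6.
Total output Q = 401/6, so price P = 369 - 3·(401/6) = 337/2.

168.50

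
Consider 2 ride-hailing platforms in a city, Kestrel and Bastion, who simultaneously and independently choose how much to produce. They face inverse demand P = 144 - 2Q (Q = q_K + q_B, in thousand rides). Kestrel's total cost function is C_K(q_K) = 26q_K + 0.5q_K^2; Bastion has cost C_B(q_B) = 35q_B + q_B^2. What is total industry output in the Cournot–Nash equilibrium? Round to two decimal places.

30.73

Kestrel's profit: π_K = (144 - 2Q)q_K - (26q_K + (1/2)q_K²). Setting ∂π_K/∂q_K = 0: 118 - 5q_K - 2(q_B) = 0.
Bastion's first-order condition: 109 - 6q_B - 2(q_K) = 0.
So q_K = (118 - 2q_B)/5 and q_B = (109 - 2q_K)/6.
Substituting one into the other gives q_K = 245/13 and q_B = 309/26.
Total output Q = 245/13 + 309/26 = 799/26.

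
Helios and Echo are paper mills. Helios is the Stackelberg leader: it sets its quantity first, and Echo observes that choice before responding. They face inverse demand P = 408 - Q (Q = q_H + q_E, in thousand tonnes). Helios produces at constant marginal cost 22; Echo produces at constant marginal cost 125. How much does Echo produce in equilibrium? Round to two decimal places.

19.25

The follower Echo best-responds to any q_H: π_E = (408 - Q)q_E - 125q_E.
Follower FOC: 283 - q_H - 2q_E = 0, so q_E(q_H) = (283 - q_H)/2.
The leader anticipates this reaction. Substituting into P = 408 - Q gives P = 533/2 - (1/2)q_H, so π_H = (533/2 - (1/2)q_H)q_H - 22q_H.
Leader FOC: 489/2 - q_H = 0, so q_H = 489/2.
Then q_E = (283 - 489/2)/2 = 77/4.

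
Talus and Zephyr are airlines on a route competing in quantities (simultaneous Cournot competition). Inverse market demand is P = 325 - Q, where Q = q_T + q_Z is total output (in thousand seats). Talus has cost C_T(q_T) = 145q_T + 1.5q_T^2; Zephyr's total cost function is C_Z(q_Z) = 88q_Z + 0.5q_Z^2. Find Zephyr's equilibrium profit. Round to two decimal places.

7729.78

Talus's profit: π_T = (325 - Q)q_T - (145q_T + (3/2)q_T²). Setting ∂π_T/∂q_T = 0: 180 - 5q_T - (q_Z) = 0.
Zephyr's first-order condition: 237 - 3q_Z - (q_T) = 0.
Best responses: q_T = (180 - q_Z)/5, q_Z = (237 - q_T)/3.
Substituting one into the other gives q_T = 303/14 and q_Z = 1005/14.
Price P = 325 - 654/7 = 1621/7.
Zephyr's profit: (1621/7)·(1005/14) - 88·(1005/14) - (1/2)(1005/14)² = 7729.7832.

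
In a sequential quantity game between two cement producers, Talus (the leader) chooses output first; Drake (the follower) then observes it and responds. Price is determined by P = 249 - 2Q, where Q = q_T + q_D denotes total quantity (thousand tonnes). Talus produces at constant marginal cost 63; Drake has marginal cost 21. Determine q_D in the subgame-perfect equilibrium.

Solve by backward induction. Given q_T, the follower Drake maximises π_D = (249 - 2q_T - 2q_D)q_D - 21q_D.
Follower FOC: 228 - 2q_T - 4q_D = 0, so q_D(q_T) = (228 - 2q_T)/4.
Talus substitutes q_D(q_T) into its own profit: π_T = q_T(249 - 2q_T - (228 - 2q_T)/2) - 63q_T = (135 - q_T)q_T - 63q_T.
Maximising: ∂π_T/∂q_T = 72 - 2q_T = 0, giving q_T = 36.
Then q_D = (228 - 2·36)/4 = 39.

39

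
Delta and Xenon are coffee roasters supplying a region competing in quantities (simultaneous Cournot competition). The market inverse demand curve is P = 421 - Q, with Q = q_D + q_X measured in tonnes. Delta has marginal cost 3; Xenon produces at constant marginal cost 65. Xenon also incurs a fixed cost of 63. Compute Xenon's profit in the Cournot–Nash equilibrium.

Delta's profit: π_D = (421 - Q)q_D - (3q_D). Setting ∂π_D/∂q_D = 0: 418 - 2q_D - (q_X) = 0.
Xenon's first-order condition: 356 - 2q_X - (q_D) = 0.
Best responses: q_D = (418 - q_X)/2, q_X = (356 - q_D)/2.
Solving the pair: q_D = 160, q_X = 98.
Price P = 421 - 258 = 163.
Xenon's profit: (163 - 65)·98 - 63 = 9541.

9541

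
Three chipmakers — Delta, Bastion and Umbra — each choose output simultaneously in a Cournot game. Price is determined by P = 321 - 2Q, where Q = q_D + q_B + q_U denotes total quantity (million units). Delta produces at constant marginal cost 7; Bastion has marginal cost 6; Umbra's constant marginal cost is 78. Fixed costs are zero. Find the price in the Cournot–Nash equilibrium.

103

Delta's profit: π_D = (321 - 2Q)q_D - (7q_D). Setting ∂π_D/∂q_D = 0: 314 - 4q_D - 2(q_B + q_U) = 0.
Bastion's profit: π_B = (321 - 2Q)q_B - (6q_B). Setting ∂π_B/∂q_B = 0: 315 - 4q_B - 2(q_D + q_U) = 0.
Umbra's profit: π_U = (321 - 2Q)q_U - (78q_U). Setting ∂π_U/∂q_U = 0: 243 - 4q_U - 2(q_D + q_B) = 0.
Summing all 3 equations gives 872 − 8Q = 0, hence Q = 109.
Back-substituting: q_D = (314 − 218)/2 = 48, q_B = (315 − 218)/2 = 97/2, q_U = (243 − 218)/2 = 25/2.
Total output Q = 109, so price P = 321 - 2·109 = 103.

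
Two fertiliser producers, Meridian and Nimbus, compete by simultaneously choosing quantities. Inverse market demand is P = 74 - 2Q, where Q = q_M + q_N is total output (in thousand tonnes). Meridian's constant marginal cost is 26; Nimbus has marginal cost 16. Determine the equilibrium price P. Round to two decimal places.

Meridian's profit: π_M = (74 - 2Q)q_M - (26q_M). Setting ∂π_M/∂q_M = 0: 48 - 4q_M - 2(q_N) = 0.
Nimbus's profit: π_N = (74 - 2Q)q_N - (16q_N). Setting ∂π_N/∂q_N = 0: 58 - 4q_N - 2(q_M) = 0.
Rearranging gives the reaction functions q_M = (48 - 2q_N)/4 and q_N = (58 - 2q_M)/4.
Solving the pair: q_M = 19/3, q_N = 34/3.
Total output Q = 53/3, so price P = 74 - 2·(53/3) = 116/3.

38.67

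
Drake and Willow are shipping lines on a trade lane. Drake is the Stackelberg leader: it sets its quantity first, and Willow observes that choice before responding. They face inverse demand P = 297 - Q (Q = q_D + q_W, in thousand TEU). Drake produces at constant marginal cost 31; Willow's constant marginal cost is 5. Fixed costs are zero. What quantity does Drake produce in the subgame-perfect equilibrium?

The follower Willow best-responds to any q_D: π_W = (297 - Q)q_W - 5q_W.
Setting the follower's marginal profit to zero, 292 - q_D - 2q_W = 0, i.e. q_W = (292 - q_D)/2.
The leader anticipates this reaction. Substituting into P = 297 - Q gives P = 151 - (1/2)q_D, so π_D = (151 - (1/2)q_D)q_D - 31q_D.
Leader FOC: 120 - q_D = 0, so q_D = 120.
Then q_W = (292 - 120)/2 = 86.

120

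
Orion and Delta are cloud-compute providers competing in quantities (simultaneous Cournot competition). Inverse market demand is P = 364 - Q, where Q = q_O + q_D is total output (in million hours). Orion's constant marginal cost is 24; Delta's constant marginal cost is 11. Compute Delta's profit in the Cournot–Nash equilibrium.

14884

Orion's profit: π_O = (364 - Q)q_O - (24q_O). Setting ∂π_O/∂q_O = 0: 340 - 2q_O - (q_D) = 0.
Delta's first-order condition: 353 - 2q_D - (q_O) = 0.
So q_O = (340 - q_D)/2 and q_D = (353 - q_O)/2.
Substituting one into the other gives q_O = 109 and q_D = 122.
Price P = 364 - 231 = 133.
Delta's profit: (133 - 11)·122 = 14884.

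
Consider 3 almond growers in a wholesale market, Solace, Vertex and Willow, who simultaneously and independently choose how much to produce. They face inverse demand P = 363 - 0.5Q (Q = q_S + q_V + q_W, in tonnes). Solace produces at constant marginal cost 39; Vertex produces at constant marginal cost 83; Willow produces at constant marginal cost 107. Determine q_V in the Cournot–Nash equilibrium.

130

Solace's profit: π_S = (363 - 0.5Q)q_S - (39q_S). Setting ∂π_S/∂q_S = 0: 324 - q_S - (1/2)(q_V + q_W) = 0.
Vertex's profit: π_V = (363 - 0.5Q)q_V - (83q_V). Setting ∂π_V/∂q_V = 0: 280 - q_V - (1/2)(q_S + q_W) = 0.
Willow's profit: π_W = (363 - 0.5Q)q_W - (107q_W). Setting ∂π_W/∂q_W = 0: 256 - q_W - (1/2)(q_S + q_V) = 0.
Adding the 3 conditions: 860 − Q − Q = 0, i.e. Q = 430.
Back-substituting: q_S = (324 − 215)/(1/2) = 218, q_V = (280 − 215)/(1/2) = 130, q_W = (256 − 215)/(1/2) = 82.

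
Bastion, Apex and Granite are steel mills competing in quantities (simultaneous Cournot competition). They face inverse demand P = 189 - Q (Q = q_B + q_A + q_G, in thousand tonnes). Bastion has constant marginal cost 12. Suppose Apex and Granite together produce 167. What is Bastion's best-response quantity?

5

With rivals' combined output fixed at 167, Bastion's profit is π_B = (189 - 167 - q_B)q_B - (12q_B) = (22 - q_B)q_B - (12q_B).
∂π_B/∂q_B = 10 - 2q_B = 0, so q_B = 5.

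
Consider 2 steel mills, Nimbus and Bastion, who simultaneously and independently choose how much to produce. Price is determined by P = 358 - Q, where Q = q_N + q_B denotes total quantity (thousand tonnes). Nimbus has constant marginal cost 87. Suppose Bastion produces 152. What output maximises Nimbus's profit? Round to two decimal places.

With the rival's output fixed at 152, Nimbus's profit is π_N = (358 - 152 - q_N)q_N - (87q_N) = (206 - q_N)q_N - (87q_N).
∂π_N/∂q_N = 119 - 2q_N = 0, so q_N = 119/2.

59.50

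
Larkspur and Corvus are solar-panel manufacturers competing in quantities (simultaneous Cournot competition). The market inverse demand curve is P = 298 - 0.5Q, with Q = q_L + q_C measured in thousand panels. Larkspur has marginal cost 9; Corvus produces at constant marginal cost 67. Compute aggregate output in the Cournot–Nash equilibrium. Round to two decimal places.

346.67

Larkspur's profit: π_L = (298 - 0.5Q)q_L - (9q_L). Setting ∂π_L/∂q_L = 0: 289 - q_L - (1/2)(q_C) = 0.
Corvus's profit: π_C = (298 - 0.5Q)q_C - (67q_C). Setting ∂π_C/∂q_C = 0: 231 - q_C - (1/2)(q_L) = 0.
Rearranging gives the reaction functions q_L = (289 - (1/2)q_C) and q_C = (231 - (1/2)q_L).
Solving the pair: q_L = 694/3, q_C = 346/3.
Total output Q = 694/3 + 346/3 = 1040/3.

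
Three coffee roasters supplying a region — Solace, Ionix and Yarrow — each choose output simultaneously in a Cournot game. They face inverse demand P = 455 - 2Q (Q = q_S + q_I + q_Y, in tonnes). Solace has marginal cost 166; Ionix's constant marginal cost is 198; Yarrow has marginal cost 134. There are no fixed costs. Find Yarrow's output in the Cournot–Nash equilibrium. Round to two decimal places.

52.13

Solace's profit: π_S = (455 - 2Q)q_S - (166q_S). Setting ∂π_S/∂q_S = 0: 289 - 4q_S - 2(q_I + q_Y) = 0.
Ionix's first-order condition: 257 - 4q_I - 2(q_S + q_Y) = 0.
Yarrow's first-order condition: 321 - 4q_Y - 2(q_S + q_I) = 0.
Adding the 3 first-order conditions: 867 − 8Q = 0, so Q = 867/8.
Back-substituting: q_S = (289 − 867/4)/2 = 289/8, q_I = (257 − 867/4)/2 = 161/8, q_Y = (321 − 867/4)/2 = 417/8.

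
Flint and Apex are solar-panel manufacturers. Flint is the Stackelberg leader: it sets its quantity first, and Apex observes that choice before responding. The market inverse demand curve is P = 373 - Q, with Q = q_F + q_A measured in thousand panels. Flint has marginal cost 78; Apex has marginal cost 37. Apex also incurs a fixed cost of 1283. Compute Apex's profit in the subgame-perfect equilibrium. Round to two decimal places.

9637.25

The follower Apex best-responds to any q_F: π_A = (373 - Q)q_A - 37q_A.
∂π_A/∂q_A = 336 - q_F - 2q_A = 0 gives the reaction function q_A = (336 - q_F)/2.
The leader anticipates this reaction. Substituting into P = 373 - Q gives P = 205 - (1/2)q_F, so π_F = (205 - (1/2)q_F)q_F - 78q_F.
Leader FOC: 127 - q_F = 0, so q_F = 127.
Then q_A = (336 - 127)/2 = 209/2.
Price P = 373 - 463/2 = 283/2.
Apex's profit: (283/2 - 37)·(209/2) - 1283 = 9637.2500.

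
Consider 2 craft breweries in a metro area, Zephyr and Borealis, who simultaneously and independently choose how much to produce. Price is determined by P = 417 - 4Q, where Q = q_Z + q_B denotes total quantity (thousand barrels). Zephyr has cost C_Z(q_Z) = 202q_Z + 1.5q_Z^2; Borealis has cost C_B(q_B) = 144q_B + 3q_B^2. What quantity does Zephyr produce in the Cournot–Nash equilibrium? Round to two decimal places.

Zephyr's profit: π_Z = (417 - 4Q)q_Z - (202q_Z + (3/2)q_Z²). Setting ∂π_Z/∂q_Z = 0: 215 - 11q_Z - 4(q_B) = 0.
Borealis's first-order condition: 273 - 14q_B - 4(q_Z) = 0.
So q_Z = (215 - 4q_B)/11 and q_B = (273 - 4q_Z)/14.
Substituting one into the other gives q_Z = 959/69 and q_B = 15.5290.

13.90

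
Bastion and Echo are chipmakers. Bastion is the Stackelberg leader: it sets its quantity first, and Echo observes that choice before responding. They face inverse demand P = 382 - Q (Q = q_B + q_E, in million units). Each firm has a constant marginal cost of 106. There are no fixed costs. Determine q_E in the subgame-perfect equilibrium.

69

Solve by backward induction. Given q_B, the follower Echo maximises π_E = (382 - q_B - q_E)q_E - 106q_E.
∂π_E/∂q_E = 276 - q_B - 2q_E = 0 gives the reaction function q_E = (276 - q_B)/2.
The leader anticipates this reaction. Substituting into P = 382 - Q gives P = 244 - (1/2)q_B, so π_B = (244 - (1/2)q_B)q_B - 106q_B.
The leader's first-order condition 138 - q_B = 0 yields q_B = 138.
Then q_E = (276 - 138)/2 = 69.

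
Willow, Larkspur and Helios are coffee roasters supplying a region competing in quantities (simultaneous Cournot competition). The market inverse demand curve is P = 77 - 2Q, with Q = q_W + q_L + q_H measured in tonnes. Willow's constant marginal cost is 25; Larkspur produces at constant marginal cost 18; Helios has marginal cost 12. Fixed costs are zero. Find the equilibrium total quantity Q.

Willow's profit: π_W = (77 - 2Q)q_W - (25q_W). Setting ∂π_W/∂q_W = 0: 52 - 4q_W - 2(q_L + q_H) = 0.
Larkspur's profit: π_L = (77 - 2Q)q_L - (18q_L). Setting ∂π_L/∂q_L = 0: 59 - 4q_L - 2(q_W + q_H) = 0.
Helios's first-order condition: 65 - 4q_H - 2(q_W + q_L) = 0.
Summing all 3 equations gives 176 − 8Q = 0, hence Q = 22.
Back-substituting: q_W = (52 − 44)/2 = 4, q_L = (59 − 44)/2 = 15/2, q_H = (65 − 44)/2 = 21/2.
Total output Q = 4 + 15/2 + 21/2 = 22.

22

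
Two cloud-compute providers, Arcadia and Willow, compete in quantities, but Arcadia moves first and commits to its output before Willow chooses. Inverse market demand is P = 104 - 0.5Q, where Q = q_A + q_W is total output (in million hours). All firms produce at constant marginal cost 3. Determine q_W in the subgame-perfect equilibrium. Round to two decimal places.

The follower Willow best-responds to any q_A: π_W = (104 - 0.5Q)q_W - 3q_W.
Follower FOC: 101 - (1/2)q_A - q_W = 0, so q_W(q_A) = (101 - (1/2)q_A).
Arcadia substitutes q_W(q_A) into its own profit: π_A = q_A(104 - (1/2)q_A - (101 - (1/2)q_A)/2) - 3q_A = (107/2 - (1/4)q_A)q_A - 3q_A.
The leader's first-order condition 101/2 - (1/2)q_A = 0 yields q_A = 101.
Then q_W = (101 - (1/2)·101) = 101/2.

50.50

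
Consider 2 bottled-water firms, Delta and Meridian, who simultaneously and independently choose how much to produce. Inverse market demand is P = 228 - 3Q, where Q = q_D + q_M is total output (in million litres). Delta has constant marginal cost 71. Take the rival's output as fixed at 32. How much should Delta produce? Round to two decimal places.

With the rival's output fixed at 32, Delta's profit is π_D = (228 - 3·32 - 3q_D)q_D - (71q_D) = (132 - 3q_D)q_D - (71q_D).
∂π_D/∂q_D = 61 - 6q_D = 0, so q_D = 61/6.

10.17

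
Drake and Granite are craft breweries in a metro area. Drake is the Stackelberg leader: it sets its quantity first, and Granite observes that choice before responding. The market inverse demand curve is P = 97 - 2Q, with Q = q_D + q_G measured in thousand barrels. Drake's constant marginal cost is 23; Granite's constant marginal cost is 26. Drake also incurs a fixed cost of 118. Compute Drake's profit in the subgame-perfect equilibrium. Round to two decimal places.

Solve by backward induction. Given q_D, the follower Granite maximises π_G = (97 - 2q_D - 2q_G)q_G - 26q_G.
Setting the follower's marginal profit to zero, 71 - 2q_D - 4q_G = 0, i.e. q_G = (71 - 2q_D)/4.
Drake substitutes q_G(q_D) into its own profit: π_D = q_D(97 - 2q_D - (71 - 2q_D)/2) - 23q_D = (123/2 - q_D)q_D - 23q_D.
Leader FOC: 77/2 - 2q_D = 0, so q_D = 77/4.
Then q_G = (71 - 2·(77/4))/4 = 65/8.
Price P = 97 - 2·(219/8) = 169/4.
Drake's profit: (169/4 - 23)·(77/4) - 118 = 252.5625.

252.56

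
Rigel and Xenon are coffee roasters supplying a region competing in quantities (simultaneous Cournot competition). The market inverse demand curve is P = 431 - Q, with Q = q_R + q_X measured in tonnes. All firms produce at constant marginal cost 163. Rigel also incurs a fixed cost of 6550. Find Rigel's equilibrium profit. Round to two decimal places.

Each firm earns π_i = (431 - Q)q_i - 163q_i.
Setting ∂π_i/∂q_i = 0 with rivals' quantities fixed: 268 - 2q_i - q_j = 0.
With identical firms every q_j equals q_i, so q_j = q_i and 268 = 3q_i, giving q_i = 268/3.
Price P = 431 - 536/3 = 757/3.
Rigel's profit: (757/3 - 163)·(268/3) - 6550 = 1430.4444.

1430.44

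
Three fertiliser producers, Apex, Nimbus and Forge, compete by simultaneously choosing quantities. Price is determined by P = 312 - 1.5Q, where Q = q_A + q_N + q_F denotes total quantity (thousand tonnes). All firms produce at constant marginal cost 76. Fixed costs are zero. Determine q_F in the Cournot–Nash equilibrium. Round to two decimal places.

39.33

A representative firm's profit is π_i = q_i(312 - 1.5Q) - 76q_i.
Setting ∂π_i/∂q_i = 0 with rivals' quantities fixed: 236 - 3q_i - (3/2)·Σ_{j≠i} q_j = 0.
By symmetry each firm produces the same amount; substituting Σ_{j≠i} q_j = 2q_i yields q_i = 236/6 = 118/3.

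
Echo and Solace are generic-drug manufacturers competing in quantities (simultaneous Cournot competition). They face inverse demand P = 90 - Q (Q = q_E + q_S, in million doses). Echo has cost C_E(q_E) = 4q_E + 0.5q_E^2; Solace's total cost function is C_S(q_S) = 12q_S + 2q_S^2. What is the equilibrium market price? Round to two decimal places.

55.53

Echo's profit: π_E = (90 - Q)q_E - (4q_E + (1/2)q_E²). Setting ∂π_E/∂q_E = 0: 86 - 3q_E - (q_S) = 0.
Solace's profit: π_S = (90 - Q)q_S - (12q_S + 2q_S²). Setting ∂π_S/∂q_S = 0: 78 - 6q_S - (q_E) = 0.
Best responses: q_E = (86 - q_S)/3, q_S = (78 - q_E)/6.
Solving the pair: q_E = 438/17, q_S = 148/17.
Total output Q = 586/17, so price P = 90 - 586/17 = 944/17.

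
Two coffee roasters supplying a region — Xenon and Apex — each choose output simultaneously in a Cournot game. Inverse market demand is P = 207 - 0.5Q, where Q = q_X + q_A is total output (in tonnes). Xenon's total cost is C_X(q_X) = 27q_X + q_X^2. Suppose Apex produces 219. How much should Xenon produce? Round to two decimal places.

With the rival's output fixed at 219, Xenon's profit is π_X = (207 - (1/2)·219 - (1/2)q_X)q_X - (27q_X + q_X²) = (195/2 - (1/2)q_X)q_X - (27q_X + q_X²).
∂π_X/∂q_X = 141/2 - 3q_X = 0, so q_X = 47/2.

23.50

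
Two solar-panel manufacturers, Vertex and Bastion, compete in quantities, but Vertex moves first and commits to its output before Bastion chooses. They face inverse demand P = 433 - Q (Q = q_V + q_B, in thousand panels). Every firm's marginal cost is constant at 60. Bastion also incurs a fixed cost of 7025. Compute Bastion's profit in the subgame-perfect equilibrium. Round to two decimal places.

1670.56

The follower Bastion best-responds to any q_V: π_B = (433 - Q)q_B - 60q_B.
Follower FOC: 373 - q_V - 2q_B = 0, so q_B(q_V) = (373 - q_V)/2.
The leader anticipates this reaction. Substituting into P = 433 - Q gives P = 493/2 - (1/2)q_V, so π_V = (493/2 - (1/2)q_V)q_V - 60q_V.
Maximising: ∂π_V/∂q_V = 373/2 - q_V = 0, giving q_V = 373/2.
Then q_B = (373 - 373/2)/2 = 373/4.
Price P = 433 - 1119/4 = 613/4.
Bastion's profit: (613/4 - 60)·(373/4) - 7025 = 1670.5625.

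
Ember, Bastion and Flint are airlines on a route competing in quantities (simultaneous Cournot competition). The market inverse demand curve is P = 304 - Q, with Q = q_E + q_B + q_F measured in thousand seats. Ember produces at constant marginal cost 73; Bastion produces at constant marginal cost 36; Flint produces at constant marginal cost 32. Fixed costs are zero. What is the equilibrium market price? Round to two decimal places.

Ember's profit: π_E = (304 - Q)q_E - (73q_E). Setting ∂π_E/∂q_E = 0: 231 - 2q_E - (q_B + q_F) = 0.
Bastion's profit: π_B = (304 - Q)q_B - (36q_B). Setting ∂π_B/∂q_B = 0: 268 - 2q_B - (q_E + q_F) = 0.
Flint's first-order condition: 272 - 2q_F - (q_E + q_B) = 0.
Summing all 3 equations gives 771 − 4Q = 0, hence Q = 771/4.
Back-substituting: q_E = (231 − 771/4) = 153/4, q_B = (268 − 771/4) = 301/4, q_F = (272 − 771/4) = 317/4.
Total output Q = 771/4, so price P = 304 - 771/4 = 445/4.

111.25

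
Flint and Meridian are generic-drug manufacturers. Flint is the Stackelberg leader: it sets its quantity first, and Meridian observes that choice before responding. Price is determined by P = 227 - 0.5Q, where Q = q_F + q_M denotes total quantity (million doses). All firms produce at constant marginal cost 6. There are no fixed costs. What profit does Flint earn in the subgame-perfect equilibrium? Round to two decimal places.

12210.25

The follower Meridian best-responds to any q_F: π_M = (227 - 0.5Q)q_M - 6q_M.
Follower FOC: 221 - (1/2)q_F - q_M = 0, so q_M(q_F) = (221 - (1/2)q_F).
The leader anticipates this reaction. Substituting into P = 227 - 0.5Q gives P = 233/2 - (1/4)q_F, so π_F = (233/2 - (1/4)q_F)q_F - 6q_F.
Maximising: ∂π_F/∂q_F = 221/2 - (1/2)q_F = 0, giving q_F = 221.
Then q_M = (221 - (1/2)·221) = 221/2.
Price P = 227 - (1/2)·(663/2) = 245/4.
Flint's profit: (245/4 - 6)·221 = 12210.2500.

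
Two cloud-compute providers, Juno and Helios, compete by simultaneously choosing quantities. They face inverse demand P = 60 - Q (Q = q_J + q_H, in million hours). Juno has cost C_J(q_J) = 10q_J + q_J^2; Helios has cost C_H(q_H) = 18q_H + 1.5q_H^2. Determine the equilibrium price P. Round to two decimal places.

Juno's profit: π_J = (60 - Q)q_J - (10q_J + q_J²). Setting ∂π_J/∂q_J = 0: 50 - 4q_J - (q_H) = 0.
Helios's profit: π_H = (60 - Q)q_H - (18q_H + (3/2)q_H²). Setting ∂π_H/∂q_H = 0: 42 - 5q_H - (q_J) = 0.
Best responses: q_J = (50 - q_H)/4, q_H = (42 - q_J)/5.
Solving the pair: q_J = 208/19, q_H = 118/19.
Total output Q = 326/19, so price P = 60 - 326/19 = 814/19.

42.84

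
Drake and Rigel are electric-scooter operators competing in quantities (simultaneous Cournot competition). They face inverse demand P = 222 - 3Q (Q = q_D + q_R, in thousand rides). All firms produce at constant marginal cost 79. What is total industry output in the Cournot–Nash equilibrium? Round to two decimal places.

31.78

Each firm earns π_i = (222 - 3Q)q_i - 79q_i.
First-order condition (treating rivals' output as given): 143 - 6q_i - 3q_j = 0.
By symmetry each firm produces the same amount; substituting q_j = q_i yields q_i = 143/9.
Total output Q = 143/9 + 143/9 = 286/9.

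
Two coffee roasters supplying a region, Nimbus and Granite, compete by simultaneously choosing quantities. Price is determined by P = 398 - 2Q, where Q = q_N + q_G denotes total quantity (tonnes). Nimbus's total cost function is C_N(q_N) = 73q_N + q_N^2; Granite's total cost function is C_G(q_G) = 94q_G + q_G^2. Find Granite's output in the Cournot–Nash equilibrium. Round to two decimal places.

36.69

Nimbus's profit: π_N = (398 - 2Q)q_N - (73q_N + q_N²). Setting ∂π_N/∂q_N = 0: 325 - 6q_N - 2(q_G) = 0.
Granite's profit: π_G = (398 - 2Q)q_G - (94q_G + q_G²). Setting ∂π_G/∂q_G = 0: 304 - 6q_G - 2(q_N) = 0.
Best responses: q_N = (325 - 2q_G)/6, q_G = (304 - 2q_N)/6.
Substituting one into the other gives q_N = 671/16 and q_G = 587/16.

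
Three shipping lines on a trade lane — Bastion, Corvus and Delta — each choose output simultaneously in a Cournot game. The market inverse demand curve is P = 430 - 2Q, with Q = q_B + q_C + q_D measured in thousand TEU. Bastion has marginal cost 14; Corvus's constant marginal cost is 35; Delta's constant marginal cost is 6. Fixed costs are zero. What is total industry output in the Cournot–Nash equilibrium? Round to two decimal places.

Bastion's profit: π_B = (430 - 2Q)q_B - (14q_B). Setting ∂π_B/∂q_B = 0: 416 - 4q_B - 2(q_C + q_D) = 0.
Corvus's profit: π_C = (430 - 2Q)q_C - (35q_C). Setting ∂π_C/∂q_C = 0: 395 - 4q_C - 2(q_B + q_D) = 0.
Delta's first-order condition: 424 - 4q_D - 2(q_B + q_C) = 0.
Summing all 3 equations gives 1235 − 8Q = 0, hence Q = 1235/8.
Back-substituting: q_B = (416 − 1235/4)/2 = 429/8, q_C = (395 − 1235/4)/2 = 345/8, q_D = (424 − 1235/4)/2 = 461/8.
Total output Q = 429/8 + 345/8 + 461/8 = 1235/8.

154.38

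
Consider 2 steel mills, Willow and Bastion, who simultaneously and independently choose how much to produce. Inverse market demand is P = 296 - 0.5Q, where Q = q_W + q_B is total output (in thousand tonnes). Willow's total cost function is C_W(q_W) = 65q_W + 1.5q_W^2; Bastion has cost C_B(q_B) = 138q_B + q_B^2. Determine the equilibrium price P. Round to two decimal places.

Willow's profit: π_W = (296 - 0.5Q)q_W - (65q_W + (3/2)q_W²). Setting ∂π_W/∂q_W = 0: 231 - 4q_W - (1/2)(q_B) = 0.
Bastion's first-order condition: 158 - 3q_B - (1/2)(q_W) = 0.
So q_W = (231 - (1/2)q_B)/4 and q_B = (158 - (1/2)q_W)/3.
Substituting one into the other gives q_W = 52.2553 and q_B = 43.9574.
Total output Q = 96.2128, so price P = 296 - (1/2)·96.2128 = 247.8936.

247.89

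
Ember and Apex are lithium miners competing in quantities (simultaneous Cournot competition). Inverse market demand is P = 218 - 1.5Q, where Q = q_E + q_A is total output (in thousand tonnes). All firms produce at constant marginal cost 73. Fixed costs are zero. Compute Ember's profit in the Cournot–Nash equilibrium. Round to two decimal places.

1557.41

Each firm earns π_i = (218 - 1.5Q)q_i - 73q_i.
Setting ∂π_i/∂q_i = 0 with rivals' quantities fixed: 145 - 3q_i - (3/2)q_j = 0.
With identical firms every q_j equals q_i, so q_j = q_i and 145 = (9/2)q_i, giving q_i = 290/9.
Price P = 218 - (3/2)·(580/9) = 364/3.
Ember's profit: (364/3 - 73)·(290/9) = 1557.4074.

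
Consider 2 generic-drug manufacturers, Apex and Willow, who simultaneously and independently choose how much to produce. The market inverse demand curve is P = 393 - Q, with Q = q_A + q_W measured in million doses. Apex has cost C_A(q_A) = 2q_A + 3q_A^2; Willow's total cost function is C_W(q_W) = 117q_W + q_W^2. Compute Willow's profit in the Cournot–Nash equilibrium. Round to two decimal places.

Apex's profit: π_A = (393 - Q)q_A - (2q_A + 3q_A²). Setting ∂π_A/∂q_A = 0: 391 - 8q_A - (q_W) = 0.
Willow's profit: π_W = (393 - Q)q_W - (117q_W + q_W²). Setting ∂π_W/∂q_W = 0: 276 - 4q_W - (q_A) = 0.
Best responses: q_A = (391 - q_W)/8, q_W = (276 - q_A)/4.
Solving the pair: q_A = 1288/31, q_W = 1817/31.
Price P = 393 - 100.1613 = 292.8387.
Willow's profit: 292.8387·(1817/31) - 117·(1817/31) - (1817/31)² = 6870.9448.

6870.94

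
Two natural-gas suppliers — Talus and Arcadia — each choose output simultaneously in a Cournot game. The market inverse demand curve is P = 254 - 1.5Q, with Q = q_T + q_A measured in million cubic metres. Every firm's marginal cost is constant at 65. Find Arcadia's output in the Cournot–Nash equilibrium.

42

Each firm earns π_i = (254 - 1.5Q)q_i - 65q_i.
Setting ∂π_i/∂q_i = 0 with rivals' quantities fixed: 189 - 3q_i - (3/2)q_j = 0.
With identical firms every q_j equals q_i, so q_j = q_i and 189 = (9/2)q_i, giving q_i = 42.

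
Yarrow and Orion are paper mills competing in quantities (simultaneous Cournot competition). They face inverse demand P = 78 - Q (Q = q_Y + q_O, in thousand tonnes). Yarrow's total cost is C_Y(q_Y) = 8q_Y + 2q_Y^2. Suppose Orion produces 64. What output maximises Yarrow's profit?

With the rival's output fixed at 64, Yarrow's profit is π_Y = (78 - 64 - q_Y)q_Y - (8q_Y + 2q_Y²) = (14 - q_Y)q_Y - (8q_Y + 2q_Y²).
∂π_Y/∂q_Y = 6 - 6q_Y = 0, so q_Y = 1.

1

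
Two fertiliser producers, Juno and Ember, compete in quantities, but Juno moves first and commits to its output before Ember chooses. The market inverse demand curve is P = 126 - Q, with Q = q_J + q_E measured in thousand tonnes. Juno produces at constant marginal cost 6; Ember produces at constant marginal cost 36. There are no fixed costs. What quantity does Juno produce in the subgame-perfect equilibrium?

75

Solve by backward induction. Given q_J, the follower Ember maximises π_E = (126 - q_J - q_E)q_E - 36q_E.
Setting the follower's marginal profit to zero, 90 - q_J - 2q_E = 0, i.e. q_E = (90 - q_J)/2.
Juno substitutes q_E(q_J) into its own profit: π_J = q_J(126 - q_J - (90 - q_J)/2) - 6q_J = (81 - (1/2)q_J)q_J - 6q_J.
Maximising: ∂π_J/∂q_J = 75 - q_J = 0, giving q_J = 75.
Then q_E = (90 - 75)/2 = 15/2.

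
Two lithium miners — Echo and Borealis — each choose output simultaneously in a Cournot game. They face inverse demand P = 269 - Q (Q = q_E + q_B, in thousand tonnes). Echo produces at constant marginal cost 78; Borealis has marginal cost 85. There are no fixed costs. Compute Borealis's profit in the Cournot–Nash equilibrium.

3481

Echo's profit: π_E = (269 - Q)q_E - (78q_E). Setting ∂π_E/∂q_E = 0: 191 - 2q_E - (q_B) = 0.
Borealis's first-order condition: 184 - 2q_B - (q_E) = 0.
Rearranging gives the reaction functions q_E = (191 - q_B)/2 and q_B = (184 - q_E)/2.
Solving the pair: q_E = 66, q_B = 59.
Price P = 269 - 125 = 144.
Borealis's profit: (144 - 85)·59 = 3481.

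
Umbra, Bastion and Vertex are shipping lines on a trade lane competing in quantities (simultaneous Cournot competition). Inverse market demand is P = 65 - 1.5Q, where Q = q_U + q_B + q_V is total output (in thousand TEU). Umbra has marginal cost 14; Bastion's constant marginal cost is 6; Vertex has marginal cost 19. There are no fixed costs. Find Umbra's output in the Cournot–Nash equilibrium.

8

Umbra's profit: π_U = (65 - 1.5Q)q_U - (14q_U). Setting ∂π_U/∂q_U = 0: 51 - 3q_U - (3/2)(q_B + q_V) = 0.
Bastion's profit: π_B = (65 - 1.5Q)q_B - (6q_B). Setting ∂π_B/∂q_B = 0: 59 - 3q_B - (3/2)(q_U + q_V) = 0.
Vertex's profit: π_V = (65 - 1.5Q)q_V - (19q_V). Setting ∂π_V/∂q_V = 0: 46 - 3q_V - (3/2)(q_U + q_B) = 0.
Adding the 3 first-order conditions: 156 − 6Q = 0, so Q = 26.
Back-substituting: q_U = (51 − 39)/(3/2) = 8, q_B = (59 − 39)/(3/2) = 40/3, q_V = (46 − 39)/(3/2) = 14/3.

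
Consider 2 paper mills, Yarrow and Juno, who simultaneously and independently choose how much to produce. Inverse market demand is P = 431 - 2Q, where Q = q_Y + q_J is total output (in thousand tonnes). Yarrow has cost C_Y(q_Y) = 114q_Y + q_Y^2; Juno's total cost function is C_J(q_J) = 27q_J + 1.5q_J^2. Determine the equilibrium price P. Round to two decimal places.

Yarrow's profit: π_Y = (431 - 2Q)q_Y - (114q_Y + q_Y²). Setting ∂π_Y/∂q_Y = 0: 317 - 6q_Y - 2(q_J) = 0.
Juno's first-order condition: 404 - 7q_J - 2(q_Y) = 0.
Rearranging gives the reaction functions q_Y = (317 - 2q_J)/6 and q_J = (404 - 2q_Y)/7.
Solving the pair: q_Y = 1411/38, q_J = 895/19.
Total output Q = 84.2368, so price P = 431 - 2·84.2368 = 262.5263.

262.53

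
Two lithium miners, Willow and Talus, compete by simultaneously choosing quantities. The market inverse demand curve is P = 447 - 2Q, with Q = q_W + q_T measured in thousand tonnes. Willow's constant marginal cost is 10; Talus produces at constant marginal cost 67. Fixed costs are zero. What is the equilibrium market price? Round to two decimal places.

174.67

Willow's profit: π_W = (447 - 2Q)q_W - (10q_W). Setting ∂π_W/∂q_W = 0: 437 - 4q_W - 2(q_T) = 0.
Talus's first-order condition: 380 - 4q_T - 2(q_W) = 0.
Best responses: q_W = (437 - 2q_T)/4, q_T = (380 - 2q_W)/4.
Solving the pair: q_W = 247/3, q_T = 323/6.
Total output Q = 817/6, so price P = 447 - 2·(817/6) = 524/3.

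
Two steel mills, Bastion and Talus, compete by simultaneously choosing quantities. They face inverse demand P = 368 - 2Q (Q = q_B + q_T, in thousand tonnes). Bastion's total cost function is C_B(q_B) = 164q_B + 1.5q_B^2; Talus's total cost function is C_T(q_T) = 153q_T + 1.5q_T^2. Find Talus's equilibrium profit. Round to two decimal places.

2079.97

Bastion's profit: π_B = (368 - 2Q)q_B - (164q_B + (3/2)q_B²). Setting ∂π_B/∂q_B = 0: 204 - 7q_B - 2(q_T) = 0.
Talus's profit: π_T = (368 - 2Q)q_T - (153q_T + (3/2)q_T²). Setting ∂π_T/∂q_T = 0: 215 - 7q_T - 2(q_B) = 0.
So q_B = (204 - 2q_T)/7 and q_T = (215 - 2q_B)/7.
Solving the pair: q_B = 998/45, q_T = 1097/45.
Price P = 368 - 2·(419/9) = 274.8889.
Talus's profit: 274.8889·(1097/45) - 153·(1097/45) - (3/2)(1097/45)² = 2079.9662.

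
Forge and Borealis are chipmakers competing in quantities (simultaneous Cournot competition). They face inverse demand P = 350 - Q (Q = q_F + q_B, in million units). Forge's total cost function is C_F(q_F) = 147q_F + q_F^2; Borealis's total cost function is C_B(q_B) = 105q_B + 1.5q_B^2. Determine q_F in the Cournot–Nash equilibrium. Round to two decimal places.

40.53

Forge's profit: π_F = (350 - Q)q_F - (147q_F + q_F²). Setting ∂π_F/∂q_F = 0: 203 - 4q_F - (q_B) = 0.
Borealis's profit: π_B = (350 - Q)q_B - (105q_B + (3/2)q_B²). Setting ∂π_B/∂q_B = 0: 245 - 5q_B - (q_F) = 0.
Best responses: q_F = (203 - q_B)/4, q_B = (245 - q_F)/5.
Substituting one into the other gives q_F = 770/19 and q_B = 777/19.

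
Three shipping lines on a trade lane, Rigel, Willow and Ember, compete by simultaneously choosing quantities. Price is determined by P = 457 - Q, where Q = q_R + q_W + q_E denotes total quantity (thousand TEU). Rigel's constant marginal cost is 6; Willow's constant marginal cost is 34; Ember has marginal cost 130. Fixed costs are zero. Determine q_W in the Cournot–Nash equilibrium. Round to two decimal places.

Rigel's profit: π_R = (457 - Q)q_R - (6q_R). Setting ∂π_R/∂q_R = 0: 451 - 2q_R - (q_W + q_E) = 0.
Willow's first-order condition: 423 - 2q_W - (q_R + q_E) = 0.
Ember's profit: π_E = (457 - Q)q_E - (130q_E). Setting ∂π_E/∂q_E = 0: 327 - 2q_E - (q_R + q_W) = 0.
Adding the 3 conditions: 1201 − 2Q − 2Q = 0, i.e. Q = 1201/4.
Back-substituting: q_R = (451 − 1201/4) = 603/4, q_W = (423 − 1201/4) = 491/4, q_E = (327 − 1201/4) = 107/4.

122.75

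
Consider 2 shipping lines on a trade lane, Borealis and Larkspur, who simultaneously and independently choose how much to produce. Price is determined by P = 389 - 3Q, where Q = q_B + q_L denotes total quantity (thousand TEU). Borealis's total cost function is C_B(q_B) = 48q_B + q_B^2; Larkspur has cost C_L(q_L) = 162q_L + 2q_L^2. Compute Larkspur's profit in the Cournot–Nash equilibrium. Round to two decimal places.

Borealis's profit: π_B = (389 - 3Q)q_B - (48q_B + q_B²). Setting ∂π_B/∂q_B = 0: 341 - 8q_B - 3(q_L) = 0.
Larkspur's profit: π_L = (389 - 3Q)q_L - (162q_L + 2q_L²). Setting ∂π_L/∂q_L = 0: 227 - 10q_L - 3(q_B) = 0.
So q_B = (341 - 3q_L)/8 and q_L = (227 - 3q_B)/10.
Substituting one into the other gives q_B = 38.4366 and q_L = 793/71.
Price P = 389 - 3·49.6056 = 240.1831.
Larkspur's profit: 240.1831·(793/71) - 162·(793/71) - 2(793/71)² = 623.7344.

623.73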